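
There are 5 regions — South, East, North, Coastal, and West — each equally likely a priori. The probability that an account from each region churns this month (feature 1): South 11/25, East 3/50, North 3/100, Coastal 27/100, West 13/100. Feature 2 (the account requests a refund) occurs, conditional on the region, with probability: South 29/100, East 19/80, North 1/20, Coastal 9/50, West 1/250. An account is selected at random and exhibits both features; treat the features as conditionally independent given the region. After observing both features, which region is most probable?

South

With a uniform prior (1/5 each), posterior ∝ likelihood:
  South: 0.44 × 0.29 = 0.1276
  East: 0.06 × 0.2375 = 0.01425
  North: 0.03 × 0.05 = 0.0015
  Coastal: 0.27 × 0.18 = 0.0486
  West: 0.13 × 0.004 = 0.00052
Normalizing constant = 0.19247.
Largest term belongs to South, so South is most probable.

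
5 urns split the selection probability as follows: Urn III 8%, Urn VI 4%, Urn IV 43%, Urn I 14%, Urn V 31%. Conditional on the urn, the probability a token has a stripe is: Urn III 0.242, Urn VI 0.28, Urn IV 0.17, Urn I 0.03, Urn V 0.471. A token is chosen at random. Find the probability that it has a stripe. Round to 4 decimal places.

0.2539

By Bayes' rule, posterior ∝ prior × likelihood:
  Urn III: 0.08 × 0.242 = 0.01936
  Urn VI: 0.04 × 0.28 = 0.0112
  Urn IV: 0.43 × 0.17 = 0.0731
  Urn I: 0.14 × 0.03 = 0.0042
  Urn V: 0.31 × 0.471 = 0.14601
P(striped) = 0.01936 + 0.0112 + 0.0731 + 0.0042 + 0.14601 = 0.25387 → 0.2539.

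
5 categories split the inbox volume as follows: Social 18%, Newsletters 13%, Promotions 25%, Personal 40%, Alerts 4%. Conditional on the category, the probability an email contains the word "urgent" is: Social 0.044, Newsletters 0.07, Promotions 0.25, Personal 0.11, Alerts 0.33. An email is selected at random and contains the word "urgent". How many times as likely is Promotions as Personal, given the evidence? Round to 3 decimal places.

1.420

Compute prior × likelihood for every hypothesis:
  Social: 0.18 × 0.044 = 0.00792
  Newsletters: 0.13 × 0.07 = 0.0091
  Promotions: 0.25 × 0.25 = 0.0625
  Personal: 0.4 × 0.11 = 0.044
  Alerts: 0.04 × 0.33 = 0.0132
Total = 0.13672.
The ratio is 0.0625 / 0.044 (the normalizer cancels) = 1.420.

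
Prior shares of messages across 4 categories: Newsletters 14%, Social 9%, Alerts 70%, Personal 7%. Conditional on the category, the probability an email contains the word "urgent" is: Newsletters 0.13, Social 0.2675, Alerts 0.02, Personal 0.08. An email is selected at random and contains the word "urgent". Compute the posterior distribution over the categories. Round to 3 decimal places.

Unnormalized posteriors (prior × likelihood):
  Newsletters: 0.14 × 0.13 = 0.0182
  Social: 0.09 × 0.2675 = 0.024075
  Alerts: 0.7 × 0.02 = 0.014
  Personal: 0.07 × 0.08 = 0.0056
Normalizing constant = 0.061875.
P(Newsletters | urgent-flag) = 0.0182/0.061875 ≈ 0.294
P(Social | urgent-flag) = 0.024075/0.061875 ≈ 0.389
P(Alerts | urgent-flag) = 0.014/0.061875 ≈ 0.226
P(Personal | urgent-flag) = 0.0056/0.061875 ≈ 0.091
(Check: 0.294+0.389+0.226+0.091 = 1.000.)

Newsletters 0.294, Social 0.389, Alerts 0.226, Personal 0.091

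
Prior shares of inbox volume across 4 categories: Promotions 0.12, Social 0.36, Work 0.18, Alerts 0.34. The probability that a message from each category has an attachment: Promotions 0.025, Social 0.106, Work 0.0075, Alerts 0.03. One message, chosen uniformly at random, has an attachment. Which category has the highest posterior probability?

Unnormalized posteriors (prior × likelihood):
  Promotions: 0.12 × 0.025 = 0.003
  Social: 0.36 × 0.106 = 0.03816
  Work: 0.18 × 0.0075 = 0.00135
  Alerts: 0.34 × 0.03 = 0.0102
Normalizing constant = 0.05271.
Largest term belongs to Social, so Social is most probable.

Social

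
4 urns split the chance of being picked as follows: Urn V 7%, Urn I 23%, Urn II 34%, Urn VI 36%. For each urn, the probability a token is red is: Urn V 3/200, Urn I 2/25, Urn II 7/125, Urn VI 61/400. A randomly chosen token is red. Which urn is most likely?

Urn VI

Unnormalized posteriors (prior × likelihood):
  Urn V: 0.07 × 0.015 = 0.00105
  Urn I: 0.23 × 0.08 = 0.0184
  Urn II: 0.34 × 0.056 = 0.01904
  Urn VI: 0.36 × 0.1525 = 0.0549
Total = 0.09339.
Largest term belongs to Urn VI, so Urn VI is most probable.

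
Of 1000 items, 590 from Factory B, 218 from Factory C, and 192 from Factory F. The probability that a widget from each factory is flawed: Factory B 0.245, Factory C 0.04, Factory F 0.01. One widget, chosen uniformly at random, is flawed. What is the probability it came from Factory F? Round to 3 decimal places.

Compute prior × likelihood for every hypothesis:
  Factory B: 0.59 × 0.245 = 0.14455
  Factory C: 0.218 × 0.04 = 0.00872
  Factory F: 0.192 × 0.01 = 0.00192
Normalizing constant = 0.15519.
P(Factory F | evidence) = 0.00192 / 0.15519 ≈ 0.012.

0.012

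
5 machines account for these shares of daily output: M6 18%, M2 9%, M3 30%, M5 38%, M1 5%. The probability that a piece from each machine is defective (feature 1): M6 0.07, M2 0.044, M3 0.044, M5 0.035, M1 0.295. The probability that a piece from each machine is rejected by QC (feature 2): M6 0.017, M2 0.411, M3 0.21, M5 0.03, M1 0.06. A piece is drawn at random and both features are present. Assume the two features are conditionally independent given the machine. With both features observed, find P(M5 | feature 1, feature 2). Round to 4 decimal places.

0.0677

Prior × likelihood for each hypothesis:
  M6: 0.18 × 0.07 × 0.017 = 0.0002142
  M2: 0.09 × 0.044 × 0.411 = 0.00162756
  M3: 0.3 × 0.044 × 0.21 = 0.002772
  M5: 0.38 × 0.035 × 0.03 = 0.000399
  M1: 0.05 × 0.295 × 0.06 = 0.000885
Sum = 0.00589776.
P(M5 | evidence) = 0.000399 / 0.00589776 ≈ 0.0677.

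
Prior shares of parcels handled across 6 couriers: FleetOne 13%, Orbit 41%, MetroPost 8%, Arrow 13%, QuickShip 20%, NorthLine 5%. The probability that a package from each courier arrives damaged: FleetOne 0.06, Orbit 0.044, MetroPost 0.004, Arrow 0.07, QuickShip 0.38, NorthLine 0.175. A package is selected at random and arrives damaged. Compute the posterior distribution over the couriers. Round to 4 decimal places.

By Bayes' rule, posterior ∝ prior × likelihood:
  FleetOne: 0.13 × 0.06 = 0.0078
  Orbit: 0.41 × 0.044 = 0.01804
  MetroPost: 0.08 × 0.004 = 0.00032
  Arrow: 0.13 × 0.07 = 0.0091
  QuickShip: 0.2 × 0.38 = 0.076
  NorthLine: 0.05 × 0.175 = 0.00875
Sum = 0.12001.
P(FleetOne | damaged) = 0.0078/0.12001 ≈ 0.0650
P(Orbit | damaged) = 0.01804/0.12001 ≈ 0.1503
P(MetroPost | damaged) = 0.00032/0.12001 ≈ 0.0027
P(Arrow | damaged) = 0.0091/0.12001 ≈ 0.0758
P(QuickShip | damaged) = 0.076/0.12001 ≈ 0.6333
P(NorthLine | damaged) = 0.00875/0.12001 ≈ 0.0729

FleetOne 0.0650, Orbit 0.1503, MetroPost 0.0027, Arrow 0.0758, QuickShip 0.6333, NorthLine 0.0729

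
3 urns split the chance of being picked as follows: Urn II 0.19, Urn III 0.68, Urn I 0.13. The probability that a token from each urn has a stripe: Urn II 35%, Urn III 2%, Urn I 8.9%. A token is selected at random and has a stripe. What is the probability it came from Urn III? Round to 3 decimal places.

Compute prior × likelihood for every hypothesis:
  Urn II: 0.19 × 0.35 = 0.0665
  Urn III: 0.68 × 0.02 = 0.0136
  Urn I: 0.13 × 0.089 = 0.01157
Normalizing constant = 0.09167.
P(Urn III | evidence) = 0.0136 / 0.09167 ≈ 0.148.

0.148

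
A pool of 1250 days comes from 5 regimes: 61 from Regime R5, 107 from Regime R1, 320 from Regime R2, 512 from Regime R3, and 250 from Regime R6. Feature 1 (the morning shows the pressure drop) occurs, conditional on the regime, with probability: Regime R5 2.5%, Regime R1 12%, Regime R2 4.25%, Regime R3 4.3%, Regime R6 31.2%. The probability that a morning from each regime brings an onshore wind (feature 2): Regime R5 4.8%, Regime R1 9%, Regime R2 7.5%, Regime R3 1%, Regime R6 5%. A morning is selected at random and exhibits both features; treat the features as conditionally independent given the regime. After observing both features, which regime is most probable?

By Bayes' rule, posterior ∝ prior × likelihood:
  Regime R5: 0.0488 × 0.025 × 0.048 = 0.00005856
  Regime R1: 0.0856 × 0.12 × 0.09 = 0.00092448
  Regime R2: 0.256 × 0.0425 × 0.075 = 0.000816
  Regime R3: 0.4096 × 0.043 × 0.01 = 0.000176128
  Regime R6: 0.2 × 0.312 × 0.05 = 0.00312
Normalizing constant = 0.005095168.
Largest term belongs to Regime R6, so Regime R6 is most probable.

Regime R6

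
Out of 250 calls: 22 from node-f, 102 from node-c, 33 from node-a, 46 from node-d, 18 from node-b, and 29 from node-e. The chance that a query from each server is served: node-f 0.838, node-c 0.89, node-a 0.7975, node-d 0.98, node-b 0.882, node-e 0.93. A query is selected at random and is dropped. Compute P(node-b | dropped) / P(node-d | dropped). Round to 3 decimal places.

Taking complements, P(dropped | each) = node-f 0.162, node-c 0.11, node-a 0.2025, node-d 0.02, node-b 0.118, node-e 0.07.
Prior × likelihood for each hypothesis:
  node-f: 0.088 × 0.162 = 0.014256
  node-c: 0.408 × 0.11 = 0.04488
  node-a: 0.132 × 0.2025 = 0.02673
  node-d: 0.184 × 0.02 = 0.00368
  node-b: 0.072 × 0.118 = 0.008496
  node-e: 0.116 × 0.07 = 0.00812
Sum = 0.106162.
The ratio is 0.008496 / 0.00368 (the normalizer cancels) = 2.309.

2.309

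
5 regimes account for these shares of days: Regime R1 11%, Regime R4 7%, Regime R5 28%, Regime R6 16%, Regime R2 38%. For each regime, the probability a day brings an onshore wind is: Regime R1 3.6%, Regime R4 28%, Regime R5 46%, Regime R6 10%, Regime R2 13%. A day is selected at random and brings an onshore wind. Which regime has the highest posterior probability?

Prior × likelihood for each hypothesis:
  Regime R1: 0.11 × 0.036 = 0.00396
  Regime R4: 0.07 × 0.28 = 0.0196
  Regime R5: 0.28 × 0.46 = 0.1288
  Regime R6: 0.16 × 0.1 = 0.016
  Regime R2: 0.38 × 0.13 = 0.0494
Total = 0.21776.
Largest term belongs to Regime R5, so Regime R5 is most probable.

Regime R5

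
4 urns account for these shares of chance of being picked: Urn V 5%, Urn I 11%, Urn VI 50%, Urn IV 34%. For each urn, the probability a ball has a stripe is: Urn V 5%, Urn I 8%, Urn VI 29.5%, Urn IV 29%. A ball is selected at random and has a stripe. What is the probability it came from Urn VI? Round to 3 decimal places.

By Bayes' rule, posterior ∝ prior × likelihood:
  Urn V: 0.05 × 0.05 = 0.0025
  Urn I: 0.11 × 0.08 = 0.0088
  Urn VI: 0.5 × 0.295 = 0.1475
  Urn IV: 0.34 × 0.29 = 0.0986
Normalizing constant = 0.2574.
P(Urn VI | evidence) = 0.1475 / 0.2574 ≈ 0.573.

0.573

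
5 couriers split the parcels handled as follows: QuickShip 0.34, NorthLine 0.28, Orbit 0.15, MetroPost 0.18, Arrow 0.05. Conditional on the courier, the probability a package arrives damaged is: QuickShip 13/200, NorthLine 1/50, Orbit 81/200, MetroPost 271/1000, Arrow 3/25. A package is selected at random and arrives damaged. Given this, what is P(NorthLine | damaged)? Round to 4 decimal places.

0.0391

By Bayes' rule, posterior ∝ prior × likelihood:
  QuickShip: 0.34 × 0.065 = 0.0221
  NorthLine: 0.28 × 0.02 = 0.0056
  Orbit: 0.15 × 0.405 = 0.06075
  MetroPost: 0.18 × 0.271 = 0.04878
  Arrow: 0.05 × 0.12 = 0.006
Sum = 0.14323.
P(NorthLine | evidence) = 0.0056 / 0.14323 ≈ 0.0391.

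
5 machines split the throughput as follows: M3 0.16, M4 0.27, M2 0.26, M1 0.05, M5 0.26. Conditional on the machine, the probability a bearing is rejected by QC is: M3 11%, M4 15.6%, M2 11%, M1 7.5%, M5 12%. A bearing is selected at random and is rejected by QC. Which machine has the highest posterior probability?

By Bayes' rule, posterior ∝ prior × likelihood:
  M3: 0.16 × 0.11 = 0.0176
  M4: 0.27 × 0.156 = 0.04212
  M2: 0.26 × 0.11 = 0.0286
  M1: 0.05 × 0.075 = 0.00375
  M5: 0.26 × 0.12 = 0.0312
Total = 0.12327.
Largest term belongs to M4, so M4 is most probable.

M4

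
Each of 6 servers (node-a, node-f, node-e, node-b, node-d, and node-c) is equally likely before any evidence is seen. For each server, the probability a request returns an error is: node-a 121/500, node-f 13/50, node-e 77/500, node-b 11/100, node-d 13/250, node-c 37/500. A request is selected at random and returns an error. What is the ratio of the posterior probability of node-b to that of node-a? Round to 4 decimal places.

Since the prior is uniform, the posterior is proportional to the likelihood:
  node-a: 0.242
  node-f: 0.26
  node-e: 0.154
  node-b: 0.11
  node-d: 0.052
  node-c: 0.074
Normalizing constant = 0.892.
The ratio is 0.11 / 0.242 (the normalizer cancels) = 0.4545.

0.4545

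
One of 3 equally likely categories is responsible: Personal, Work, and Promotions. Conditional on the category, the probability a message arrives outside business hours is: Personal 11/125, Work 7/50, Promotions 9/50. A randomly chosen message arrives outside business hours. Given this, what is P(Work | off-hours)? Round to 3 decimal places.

0.343

With a uniform prior (1/3 each), posterior ∝ likelihood:
  Personal: 0.088
  Work: 0.14
  Promotions: 0.18
Total = 0.408.
P(Work | evidence) = 0.14 / 0.408 ≈ 0.343.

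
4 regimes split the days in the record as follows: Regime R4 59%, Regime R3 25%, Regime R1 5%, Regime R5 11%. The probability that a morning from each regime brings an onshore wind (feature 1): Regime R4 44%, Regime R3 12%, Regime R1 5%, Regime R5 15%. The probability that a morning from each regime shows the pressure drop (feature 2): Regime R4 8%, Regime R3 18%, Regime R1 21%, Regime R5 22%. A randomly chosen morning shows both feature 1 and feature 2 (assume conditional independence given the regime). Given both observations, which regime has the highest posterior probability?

Prior × likelihood for each hypothesis:
  Regime R4: 0.59 × 0.44 × 0.08 = 0.020768
  Regime R3: 0.25 × 0.12 × 0.18 = 0.0054
  Regime R1: 0.05 × 0.05 × 0.21 = 0.000525
  Regime R5: 0.11 × 0.15 × 0.22 = 0.00363
Total = 0.030323.
Largest term belongs to Regime R4, so Regime R4 is most probable.

Regime R4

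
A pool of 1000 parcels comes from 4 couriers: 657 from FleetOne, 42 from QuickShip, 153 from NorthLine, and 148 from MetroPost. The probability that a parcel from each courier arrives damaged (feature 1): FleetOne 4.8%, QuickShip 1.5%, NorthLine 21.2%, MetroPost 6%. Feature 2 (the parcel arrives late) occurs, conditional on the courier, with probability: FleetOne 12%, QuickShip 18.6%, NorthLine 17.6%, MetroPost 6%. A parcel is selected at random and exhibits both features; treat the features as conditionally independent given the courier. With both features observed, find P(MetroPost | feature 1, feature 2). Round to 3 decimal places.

Unnormalized posteriors (prior × likelihood):
  FleetOne: 0.657 × 0.048 × 0.12 = 0.00378432
  QuickShip: 0.042 × 0.015 × 0.186 = 0.00011718
  NorthLine: 0.153 × 0.212 × 0.176 = 0.005708736
  MetroPost: 0.148 × 0.06 × 0.06 = 0.0005328
Sum = 0.010143036.
P(MetroPost | evidence) = 0.0005328 / 0.010143036 ≈ 0.053.

0.053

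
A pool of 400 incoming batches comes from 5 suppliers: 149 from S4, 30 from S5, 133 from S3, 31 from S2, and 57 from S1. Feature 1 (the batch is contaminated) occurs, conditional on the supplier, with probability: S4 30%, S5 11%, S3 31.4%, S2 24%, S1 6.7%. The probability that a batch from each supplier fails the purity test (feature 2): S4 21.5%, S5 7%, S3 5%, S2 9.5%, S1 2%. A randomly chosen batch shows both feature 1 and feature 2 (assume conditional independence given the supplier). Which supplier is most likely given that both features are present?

S4

Prior × likelihood for each hypothesis:
  S4: 0.3725 × 0.3 × 0.215 = 0.02402625
  S5: 0.075 × 0.11 × 0.07 = 0.0005775
  S3: 0.3325 × 0.314 × 0.05 = 0.00522025
  S2: 0.0775 × 0.24 × 0.095 = 0.001767
  S1: 0.1425 × 0.067 × 0.02 = 0.00019095
Sum = 0.03178195.
Largest term belongs to S4, so S4 is most probable.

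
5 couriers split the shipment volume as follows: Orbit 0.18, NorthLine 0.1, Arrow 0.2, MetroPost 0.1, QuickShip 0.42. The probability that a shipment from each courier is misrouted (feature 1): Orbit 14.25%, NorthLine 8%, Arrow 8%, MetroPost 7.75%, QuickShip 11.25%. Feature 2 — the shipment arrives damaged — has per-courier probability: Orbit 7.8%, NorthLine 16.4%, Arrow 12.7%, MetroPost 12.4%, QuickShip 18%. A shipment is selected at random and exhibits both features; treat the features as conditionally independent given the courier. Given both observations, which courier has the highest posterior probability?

QuickShip

By Bayes' rule, posterior ∝ prior × likelihood:
  Orbit: 0.18 × 0.1425 × 0.078 = 0.0020007
  NorthLine: 0.1 × 0.08 × 0.164 = 0.001312
  Arrow: 0.2 × 0.08 × 0.127 = 0.002032
  MetroPost: 0.1 × 0.0775 × 0.124 = 0.000961
  QuickShip: 0.42 × 0.1125 × 0.18 = 0.008505
Total = 0.0148107.
Largest term belongs to QuickShip, so QuickShip is most probable.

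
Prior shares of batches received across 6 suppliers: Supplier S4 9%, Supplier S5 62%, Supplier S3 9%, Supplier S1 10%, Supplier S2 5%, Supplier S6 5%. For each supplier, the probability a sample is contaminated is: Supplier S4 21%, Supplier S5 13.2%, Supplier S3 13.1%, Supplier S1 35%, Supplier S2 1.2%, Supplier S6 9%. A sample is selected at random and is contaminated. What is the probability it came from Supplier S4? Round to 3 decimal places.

Prior × likelihood for each hypothesis:
  Supplier S4: 0.09 × 0.21 = 0.0189
  Supplier S5: 0.62 × 0.132 = 0.08184
  Supplier S3: 0.09 × 0.131 = 0.01179
  Supplier S1: 0.1 × 0.35 = 0.035
  Supplier S2: 0.05 × 0.012 = 0.0006
  Supplier S6: 0.05 × 0.09 = 0.0045
Normalizing constant = 0.15263.
P(Supplier S4 | evidence) = 0.0189 / 0.15263 ≈ 0.124.

0.124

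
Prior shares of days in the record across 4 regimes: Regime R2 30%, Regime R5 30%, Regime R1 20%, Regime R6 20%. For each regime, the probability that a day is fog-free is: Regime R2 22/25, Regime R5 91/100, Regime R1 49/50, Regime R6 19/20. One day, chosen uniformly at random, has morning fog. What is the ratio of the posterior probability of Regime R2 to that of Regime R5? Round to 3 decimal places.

1.333

Taking complements, P(fog | each) = Regime R2 0.12, Regime R5 0.09, Regime R1 0.02, Regime R6 0.05.
By Bayes' rule, posterior ∝ prior × likelihood:
  Regime R2: 0.3 × 0.12 = 0.036
  Regime R5: 0.3 × 0.09 = 0.027
  Regime R1: 0.2 × 0.02 = 0.004
  Regime R6: 0.2 × 0.05 = 0.01
Normalizing constant = 0.077.
The ratio is 0.036 / 0.027 (the normalizer cancels) = 1.333.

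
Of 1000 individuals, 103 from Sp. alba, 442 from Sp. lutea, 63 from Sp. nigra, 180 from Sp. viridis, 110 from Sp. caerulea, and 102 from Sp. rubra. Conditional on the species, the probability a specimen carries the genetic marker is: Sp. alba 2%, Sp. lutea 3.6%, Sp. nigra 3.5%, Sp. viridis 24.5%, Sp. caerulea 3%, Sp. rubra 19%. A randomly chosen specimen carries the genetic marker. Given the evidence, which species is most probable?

By Bayes' rule, posterior ∝ prior × likelihood:
  Sp. alba: 0.103 × 0.02 = 0.00206
  Sp. lutea: 0.442 × 0.036 = 0.015912
  Sp. nigra: 0.063 × 0.035 = 0.002205
  Sp. viridis: 0.18 × 0.245 = 0.0441
  Sp. caerulea: 0.11 × 0.03 = 0.0033
  Sp. rubra: 0.102 × 0.19 = 0.01938
Normalizing constant = 0.086957.
Largest term belongs to Sp. viridis, so Sp. viridis is most probable.

Sp. viridis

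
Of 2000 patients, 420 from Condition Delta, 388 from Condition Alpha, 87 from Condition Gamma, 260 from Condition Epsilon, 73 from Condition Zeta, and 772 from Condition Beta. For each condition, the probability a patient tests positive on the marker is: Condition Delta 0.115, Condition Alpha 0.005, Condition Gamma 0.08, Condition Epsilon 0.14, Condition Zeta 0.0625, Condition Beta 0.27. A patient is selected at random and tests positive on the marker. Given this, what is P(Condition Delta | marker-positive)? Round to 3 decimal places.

By Bayes' rule, posterior ∝ prior × likelihood:
  Condition Delta: 0.21 × 0.115 = 0.02415
  Condition Alpha: 0.194 × 0.005 = 0.00097
  Condition Gamma: 0.0435 × 0.08 = 0.00348
  Condition Epsilon: 0.13 × 0.14 = 0.0182
  Condition Zeta: 0.0365 × 0.0625 = 0.00228125
  Condition Beta: 0.386 × 0.27 = 0.10422
Sum = 0.15330125.
P(Condition Delta | evidence) = 0.02415 / 0.15330125 ≈ 0.158.

0.158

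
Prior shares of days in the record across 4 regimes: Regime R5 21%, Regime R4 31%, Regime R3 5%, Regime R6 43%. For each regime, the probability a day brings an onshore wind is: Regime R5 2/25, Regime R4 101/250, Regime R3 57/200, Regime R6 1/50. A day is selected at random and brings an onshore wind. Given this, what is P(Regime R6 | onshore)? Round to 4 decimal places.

Compute prior × likelihood for every hypothesis:
  Regime R5: 0.21 × 0.08 = 0.0168
  Regime R4: 0.31 × 0.404 = 0.12524
  Regime R3: 0.05 × 0.285 = 0.01425
  Regime R6: 0.43 × 0.02 = 0.0086
Total = 0.16489.
P(Regime R6 | evidence) = 0.0086 / 0.16489 ≈ 0.0522.

0.0522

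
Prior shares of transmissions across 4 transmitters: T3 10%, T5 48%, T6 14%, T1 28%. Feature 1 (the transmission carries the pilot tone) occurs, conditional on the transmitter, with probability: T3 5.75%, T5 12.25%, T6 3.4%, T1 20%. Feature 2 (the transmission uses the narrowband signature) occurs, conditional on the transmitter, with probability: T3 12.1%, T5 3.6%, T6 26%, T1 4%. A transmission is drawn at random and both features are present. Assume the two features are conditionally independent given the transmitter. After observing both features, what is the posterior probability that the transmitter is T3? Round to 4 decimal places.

Compute prior × likelihood for every hypothesis:
  T3: 0.1 × 0.0575 × 0.121 = 0.00069575
  T5: 0.48 × 0.1225 × 0.036 = 0.0021168
  T6: 0.14 × 0.034 × 0.26 = 0.0012376
  T1: 0.28 × 0.2 × 0.04 = 0.00224
Normalizing constant = 0.00629015.
P(T3 | evidence) = 0.00069575 / 0.00629015 ≈ 0.1106.

0.1106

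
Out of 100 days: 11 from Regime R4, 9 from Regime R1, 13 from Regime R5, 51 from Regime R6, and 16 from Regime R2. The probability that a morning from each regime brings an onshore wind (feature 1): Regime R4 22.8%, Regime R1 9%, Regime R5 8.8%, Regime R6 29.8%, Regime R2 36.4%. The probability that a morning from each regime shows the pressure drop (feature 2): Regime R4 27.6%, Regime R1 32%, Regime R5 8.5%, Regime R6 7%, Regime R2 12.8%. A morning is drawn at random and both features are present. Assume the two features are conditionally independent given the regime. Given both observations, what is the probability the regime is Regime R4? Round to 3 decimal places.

Unnormalized posteriors (prior × likelihood):
  Regime R4: 0.11 × 0.228 × 0.276 = 0.00692208
  Regime R1: 0.09 × 0.09 × 0.32 = 0.002592
  Regime R5: 0.13 × 0.088 × 0.085 = 0.0009724
  Regime R6: 0.51 × 0.298 × 0.07 = 0.0106386
  Regime R2: 0.16 × 0.364 × 0.128 = 0.00745472
Sum = 0.0285798.
P(Regime R4 | evidence) = 0.00692208 / 0.0285798 ≈ 0.242.

0.242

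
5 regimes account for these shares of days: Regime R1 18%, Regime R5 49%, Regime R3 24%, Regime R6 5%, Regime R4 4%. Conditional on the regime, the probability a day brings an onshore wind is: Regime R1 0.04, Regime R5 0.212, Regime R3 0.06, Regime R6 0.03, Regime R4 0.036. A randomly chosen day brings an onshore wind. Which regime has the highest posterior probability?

Regime R5

Unnormalized posteriors (prior × likelihood):
  Regime R1: 0.18 × 0.04 = 0.0072
  Regime R5: 0.49 × 0.212 = 0.10388
  Regime R3: 0.24 × 0.06 = 0.0144
  Regime R6: 0.05 × 0.03 = 0.0015
  Regime R4: 0.04 × 0.036 = 0.00144
Total = 0.12842.
Largest term belongs to Regime R5, so Regime R5 is most probable.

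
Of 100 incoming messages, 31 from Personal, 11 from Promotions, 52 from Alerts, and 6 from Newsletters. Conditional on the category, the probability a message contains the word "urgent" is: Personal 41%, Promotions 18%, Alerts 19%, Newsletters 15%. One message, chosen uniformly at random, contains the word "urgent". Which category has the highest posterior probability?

Personal

Prior × likelihood for each hypothesis:
  Personal: 0.31 × 0.41 = 0.1271
  Promotions: 0.11 × 0.18 = 0.0198
  Alerts: 0.52 × 0.19 = 0.0988
  Newsletters: 0.06 × 0.15 = 0.009
Sum = 0.2547.
Largest term belongs to Personal, so Personal is most probable.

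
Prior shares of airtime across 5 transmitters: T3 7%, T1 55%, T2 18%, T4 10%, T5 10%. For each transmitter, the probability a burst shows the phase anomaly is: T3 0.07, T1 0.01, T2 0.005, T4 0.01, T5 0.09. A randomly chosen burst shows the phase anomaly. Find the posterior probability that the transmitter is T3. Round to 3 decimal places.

0.230

Compute prior × likelihood for every hypothesis:
  T3: 0.07 × 0.07 = 0.0049
  T1: 0.55 × 0.01 = 0.0055
  T2: 0.18 × 0.005 = 0.0009
  T4: 0.1 × 0.01 = 0.001
  T5: 0.1 × 0.09 = 0.009
Normalizing constant = 0.0213.
P(T3 | evidence) = 0.0049 / 0.0213 ≈ 0.230.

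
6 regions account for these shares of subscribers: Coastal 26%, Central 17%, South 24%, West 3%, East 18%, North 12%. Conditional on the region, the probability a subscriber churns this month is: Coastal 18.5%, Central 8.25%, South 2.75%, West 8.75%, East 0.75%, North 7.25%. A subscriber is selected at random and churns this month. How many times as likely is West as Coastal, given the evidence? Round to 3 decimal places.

0.055

By Bayes' rule, posterior ∝ prior × likelihood:
  Coastal: 0.26 × 0.185 = 0.0481
  Central: 0.17 × 0.0825 = 0.014025
  South: 0.24 × 0.0275 = 0.0066
  West: 0.03 × 0.0875 = 0.002625
  East: 0.18 × 0.0075 = 0.00135
  North: 0.12 × 0.0725 = 0.0087
Total = 0.0814.
The ratio is 0.002625 / 0.0481 (the normalizer cancels) = 0.055.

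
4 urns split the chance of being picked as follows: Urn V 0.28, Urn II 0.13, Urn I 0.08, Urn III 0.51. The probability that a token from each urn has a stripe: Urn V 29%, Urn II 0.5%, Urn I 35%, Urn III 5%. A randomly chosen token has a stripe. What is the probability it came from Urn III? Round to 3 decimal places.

By Bayes' rule, posterior ∝ prior × likelihood:
  Urn V: 0.28 × 0.29 = 0.0812
  Urn II: 0.13 × 0.005 = 0.00065
  Urn I: 0.08 × 0.35 = 0.028
  Urn III: 0.51 × 0.05 = 0.0255
Sum = 0.13535.
P(Urn III | evidence) = 0.0255 / 0.13535 ≈ 0.188.

0.188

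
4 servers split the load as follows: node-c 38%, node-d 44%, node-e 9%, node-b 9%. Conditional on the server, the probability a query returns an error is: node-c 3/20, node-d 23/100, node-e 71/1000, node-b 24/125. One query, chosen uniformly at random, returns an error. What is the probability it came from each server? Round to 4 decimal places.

By Bayes' rule, posterior ∝ prior × likelihood:
  node-c: 0.38 × 0.15 = 0.057
  node-d: 0.44 × 0.23 = 0.1012
  node-e: 0.09 × 0.071 = 0.00639
  node-b: 0.09 × 0.192 = 0.01728
Normalizing constant = 0.18187.
P(node-c | error) = 0.057/0.18187 ≈ 0.3134
P(node-d | error) = 0.1012/0.18187 ≈ 0.5564
P(node-e | error) = 0.00639/0.18187 ≈ 0.0351
P(node-b | error) = 0.01728/0.18187 ≈ 0.0950
(Check: 0.3134+0.5564+0.0351+0.0950 = 0.9999.)

node-c 0.3134, node-d 0.5564, node-e 0.0351, node-b 0.0950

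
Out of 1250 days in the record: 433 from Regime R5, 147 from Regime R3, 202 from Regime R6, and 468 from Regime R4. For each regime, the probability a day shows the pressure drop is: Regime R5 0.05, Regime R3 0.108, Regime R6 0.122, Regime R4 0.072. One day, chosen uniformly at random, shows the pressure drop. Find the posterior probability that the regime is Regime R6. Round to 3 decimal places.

By Bayes' rule, posterior ∝ prior × likelihood:
  Regime R5: 0.3464 × 0.05 = 0.01732
  Regime R3: 0.1176 × 0.108 = 0.0127008
  Regime R6: 0.1616 × 0.122 = 0.0197152
  Regime R4: 0.3744 × 0.072 = 0.0269568
Total = 0.0766928.
P(Regime R6 | evidence) = 0.0197152 / 0.0766928 ≈ 0.257.

0.257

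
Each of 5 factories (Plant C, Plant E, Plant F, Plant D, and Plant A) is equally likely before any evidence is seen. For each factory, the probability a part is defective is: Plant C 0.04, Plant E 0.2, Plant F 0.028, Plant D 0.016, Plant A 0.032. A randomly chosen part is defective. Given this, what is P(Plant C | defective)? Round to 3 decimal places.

Since the prior is uniform, the posterior is proportional to the likelihood:
  Plant C: 0.04
  Plant E: 0.2
  Plant F: 0.028
  Plant D: 0.016
  Plant A: 0.032
Total = 0.316.
P(Plant C | evidence) = 0.04 / 0.316 ≈ 0.127.

0.127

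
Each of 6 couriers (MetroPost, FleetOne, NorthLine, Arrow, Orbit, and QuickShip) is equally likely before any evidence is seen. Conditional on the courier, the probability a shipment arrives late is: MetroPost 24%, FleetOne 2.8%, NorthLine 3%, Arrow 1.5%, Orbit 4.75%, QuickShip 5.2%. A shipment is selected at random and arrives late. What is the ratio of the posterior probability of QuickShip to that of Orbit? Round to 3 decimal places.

Since the prior is uniform, the posterior is proportional to the likelihood:
  MetroPost: 0.24
  FleetOne: 0.028
  NorthLine: 0.03
  Arrow: 0.015
  Orbit: 0.0475
  QuickShip: 0.052
Normalizing constant = 0.4125.
The ratio is 0.052 / 0.0475 (the normalizer cancels) = 1.095.

1.095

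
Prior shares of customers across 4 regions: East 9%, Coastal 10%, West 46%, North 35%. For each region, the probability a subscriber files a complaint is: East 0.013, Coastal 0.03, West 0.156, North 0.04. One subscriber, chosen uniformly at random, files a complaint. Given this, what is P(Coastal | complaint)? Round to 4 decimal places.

By Bayes' rule, posterior ∝ prior × likelihood:
  East: 0.09 × 0.013 = 0.00117
  Coastal: 0.1 × 0.03 = 0.003
  West: 0.46 × 0.156 = 0.07176
  North: 0.35 × 0.04 = 0.014
Sum = 0.08993.
P(Coastal | evidence) = 0.003 / 0.08993 ≈ 0.0334.

0.0334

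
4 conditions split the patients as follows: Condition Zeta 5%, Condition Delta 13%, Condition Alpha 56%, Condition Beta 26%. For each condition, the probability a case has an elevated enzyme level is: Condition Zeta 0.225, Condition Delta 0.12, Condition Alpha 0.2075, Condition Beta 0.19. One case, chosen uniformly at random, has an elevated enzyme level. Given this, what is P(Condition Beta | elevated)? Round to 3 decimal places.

Prior × likelihood for each hypothesis:
  Condition Zeta: 0.05 × 0.225 = 0.01125
  Condition Delta: 0.13 × 0.12 = 0.0156
  Condition Alpha: 0.56 × 0.2075 = 0.1162
  Condition Beta: 0.26 × 0.19 = 0.0494
Total = 0.19245.
P(Condition Beta | evidence) = 0.0494 / 0.19245 ≈ 0.257.

0.257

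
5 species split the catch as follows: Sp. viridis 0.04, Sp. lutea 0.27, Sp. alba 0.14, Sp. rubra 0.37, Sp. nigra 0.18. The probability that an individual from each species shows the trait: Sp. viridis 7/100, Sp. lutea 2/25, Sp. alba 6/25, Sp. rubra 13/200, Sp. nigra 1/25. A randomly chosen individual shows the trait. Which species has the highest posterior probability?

Compute prior × likelihood for every hypothesis:
  Sp. viridis: 0.04 × 0.07 = 0.0028
  Sp. lutea: 0.27 × 0.08 = 0.0216
  Sp. alba: 0.14 × 0.24 = 0.0336
  Sp. rubra: 0.37 × 0.065 = 0.02405
  Sp. nigra: 0.18 × 0.04 = 0.0072
Sum = 0.08925.
Largest term belongs to Sp. alba, so Sp. alba is most probable.

Sp. alba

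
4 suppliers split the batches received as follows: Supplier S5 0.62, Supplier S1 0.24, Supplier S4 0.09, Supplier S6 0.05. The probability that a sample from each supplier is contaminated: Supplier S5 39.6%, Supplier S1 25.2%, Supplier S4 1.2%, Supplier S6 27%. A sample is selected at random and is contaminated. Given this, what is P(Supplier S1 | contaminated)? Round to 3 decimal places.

0.189

By Bayes' rule, posterior ∝ prior × likelihood:
  Supplier S5: 0.62 × 0.396 = 0.24552
  Supplier S1: 0.24 × 0.252 = 0.06048
  Supplier S4: 0.09 × 0.012 = 0.00108
  Supplier S6: 0.05 × 0.27 = 0.0135
Normalizing constant = 0.32058.
P(Supplier S1 | evidence) = 0.06048 / 0.32058 ≈ 0.189.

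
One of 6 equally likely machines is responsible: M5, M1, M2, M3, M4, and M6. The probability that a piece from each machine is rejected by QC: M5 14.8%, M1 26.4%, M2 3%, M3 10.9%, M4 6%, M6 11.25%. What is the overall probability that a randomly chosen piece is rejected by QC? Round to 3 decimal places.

Since the prior is uniform, the posterior is proportional to the likelihood:
  M5: 0.148
  M1: 0.264
  M2: 0.03
  M3: 0.109
  M4: 0.06
  M6: 0.1125
P(rejected) = (1/6) × (0.148 + 0.264 + 0.03 + 0.109 + 0.06 + 0.1125) = 0.7235/6 ≈ 0.121.

0.121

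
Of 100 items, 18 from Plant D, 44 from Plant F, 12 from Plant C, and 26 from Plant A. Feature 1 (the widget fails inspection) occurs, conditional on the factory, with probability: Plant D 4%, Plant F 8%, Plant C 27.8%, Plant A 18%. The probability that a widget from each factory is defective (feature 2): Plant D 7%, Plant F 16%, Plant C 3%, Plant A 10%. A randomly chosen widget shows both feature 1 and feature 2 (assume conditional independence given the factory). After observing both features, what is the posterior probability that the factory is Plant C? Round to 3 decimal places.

0.085

By Bayes' rule, posterior ∝ prior × likelihood:
  Plant D: 0.18 × 0.04 × 0.07 = 0.000504
  Plant F: 0.44 × 0.08 × 0.16 = 0.005632
  Plant C: 0.12 × 0.278 × 0.03 = 0.0010008
  Plant A: 0.26 × 0.18 × 0.1 = 0.00468
Total = 0.0118168.
P(Plant C | evidence) = 0.0010008 / 0.0118168 ≈ 0.085.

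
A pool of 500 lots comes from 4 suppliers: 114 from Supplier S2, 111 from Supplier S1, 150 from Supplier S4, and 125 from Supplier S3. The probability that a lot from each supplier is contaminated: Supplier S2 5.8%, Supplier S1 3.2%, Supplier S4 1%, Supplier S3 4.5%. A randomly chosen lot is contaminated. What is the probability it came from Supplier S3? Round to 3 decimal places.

Compute prior × likelihood for every hypothesis:
  Supplier S2: 0.228 × 0.058 = 0.013224
  Supplier S1: 0.222 × 0.032 = 0.007104
  Supplier S4: 0.3 × 0.01 = 0.003
  Supplier S3: 0.25 × 0.045 = 0.01125
Total = 0.034578.
P(Supplier S3 | evidence) = 0.01125 / 0.034578 ≈ 0.325.

0.325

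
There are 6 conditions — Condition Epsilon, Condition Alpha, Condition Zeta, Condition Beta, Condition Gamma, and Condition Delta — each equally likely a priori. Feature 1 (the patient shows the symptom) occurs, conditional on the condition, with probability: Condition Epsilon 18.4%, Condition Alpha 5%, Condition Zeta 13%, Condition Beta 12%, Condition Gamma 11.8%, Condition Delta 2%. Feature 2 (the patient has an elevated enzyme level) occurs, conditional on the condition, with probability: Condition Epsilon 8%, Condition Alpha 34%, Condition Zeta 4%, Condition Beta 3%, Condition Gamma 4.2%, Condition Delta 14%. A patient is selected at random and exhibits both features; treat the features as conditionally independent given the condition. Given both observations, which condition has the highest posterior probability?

Condition Alpha

With a uniform prior (1/6 each), posterior ∝ likelihood:
  Condition Epsilon: 0.184 × 0.08 = 0.01472
  Condition Alpha: 0.05 × 0.34 = 0.017
  Condition Zeta: 0.13 × 0.04 = 0.0052
  Condition Beta: 0.12 × 0.03 = 0.0036
  Condition Gamma: 0.118 × 0.042 = 0.004956
  Condition Delta: 0.02 × 0.14 = 0.0028
Sum = 0.048276.
Largest term belongs to Condition Alpha, so Condition Alpha is most probable.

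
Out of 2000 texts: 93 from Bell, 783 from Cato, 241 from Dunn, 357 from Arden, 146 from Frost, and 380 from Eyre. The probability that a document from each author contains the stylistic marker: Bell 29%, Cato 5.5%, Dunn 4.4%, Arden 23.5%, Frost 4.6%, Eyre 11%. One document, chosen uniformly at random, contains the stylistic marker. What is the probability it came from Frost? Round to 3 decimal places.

0.032

By Bayes' rule, posterior ∝ prior × likelihood:
  Bell: 0.0465 × 0.29 = 0.013485
  Cato: 0.3915 × 0.055 = 0.0215325
  Dunn: 0.1205 × 0.044 = 0.005302
  Arden: 0.1785 × 0.235 = 0.0419475
  Frost: 0.073 × 0.046 = 0.003358
  Eyre: 0.19 × 0.11 = 0.0209
Total = 0.106525.
P(Frost | evidence) = 0.003358 / 0.106525 ≈ 0.032.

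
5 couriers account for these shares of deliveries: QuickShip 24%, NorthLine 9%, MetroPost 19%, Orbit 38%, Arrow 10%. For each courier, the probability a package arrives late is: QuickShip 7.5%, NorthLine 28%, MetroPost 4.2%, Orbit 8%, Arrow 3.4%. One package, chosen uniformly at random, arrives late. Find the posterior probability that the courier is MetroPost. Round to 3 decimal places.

0.094

Prior × likelihood for each hypothesis:
  QuickShip: 0.24 × 0.075 = 0.018
  NorthLine: 0.09 × 0.28 = 0.0252
  MetroPost: 0.19 × 0.042 = 0.00798
  Orbit: 0.38 × 0.08 = 0.0304
  Arrow: 0.1 × 0.034 = 0.0034
Sum = 0.08498.
P(MetroPost | evidence) = 0.00798 / 0.08498 ≈ 0.094.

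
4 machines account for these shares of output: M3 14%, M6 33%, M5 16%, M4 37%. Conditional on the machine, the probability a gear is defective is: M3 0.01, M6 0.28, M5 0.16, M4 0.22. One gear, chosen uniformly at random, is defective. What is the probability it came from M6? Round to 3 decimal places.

Compute prior × likelihood for every hypothesis:
  M3: 0.14 × 0.01 = 0.0014
  M6: 0.33 × 0.28 = 0.0924
  M5: 0.16 × 0.16 = 0.0256
  M4: 0.37 × 0.22 = 0.0814
Normalizing constant = 0.2008.
P(M6 | evidence) = 0.0924 / 0.2008 ≈ 0.460.

0.460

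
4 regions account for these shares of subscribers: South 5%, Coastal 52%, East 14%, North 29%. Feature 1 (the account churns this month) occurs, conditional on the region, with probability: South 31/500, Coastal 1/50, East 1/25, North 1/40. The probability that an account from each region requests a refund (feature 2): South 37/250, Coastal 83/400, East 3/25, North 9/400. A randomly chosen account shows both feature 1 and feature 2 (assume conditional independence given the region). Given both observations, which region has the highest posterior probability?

Unnormalized posteriors (prior × likelihood):
  South: 0.05 × 0.062 × 0.148 = 0.0004588
  Coastal: 0.52 × 0.02 × 0.2075 = 0.002158
  East: 0.14 × 0.04 × 0.12 = 0.000672
  North: 0.29 × 0.025 × 0.0225 = 0.000163125
Total = 0.003451925.
Largest term belongs to Coastal, so Coastal is most probable.

Coastal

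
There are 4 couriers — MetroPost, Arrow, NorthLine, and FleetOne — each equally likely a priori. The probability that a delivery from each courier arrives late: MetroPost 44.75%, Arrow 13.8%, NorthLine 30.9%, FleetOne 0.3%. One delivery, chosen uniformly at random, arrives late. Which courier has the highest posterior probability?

MetroPost

With a uniform prior (1/4 each), posterior ∝ likelihood:
  MetroPost: 0.4475
  Arrow: 0.138
  NorthLine: 0.309
  FleetOne: 0.003
Normalizing constant = 0.8975.
Largest term belongs to MetroPost, so MetroPost is most probable.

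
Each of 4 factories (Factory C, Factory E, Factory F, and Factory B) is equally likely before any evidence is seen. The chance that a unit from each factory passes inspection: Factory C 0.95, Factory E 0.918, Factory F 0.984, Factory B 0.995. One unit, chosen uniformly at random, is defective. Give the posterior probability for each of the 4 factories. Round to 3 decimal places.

Taking complements, P(defective | each) = Factory C 0.05, Factory E 0.082, Factory F 0.016, Factory B 0.005.
With a uniform prior (1/4 each), posterior ∝ likelihood:
  Factory C: 0.05
  Factory E: 0.082
  Factory F: 0.016
  Factory B: 0.005
Sum = 0.153.
P(Factory C | defective) = 0.05/0.153 ≈ 0.327
P(Factory E | defective) = 0.082/0.153 ≈ 0.536
P(Factory F | defective) = 0.016/0.153 ≈ 0.105
P(Factory B | defective) = 0.005/0.153 ≈ 0.033
(Check: 0.327+0.536+0.105+0.033 = 1.001.)

Factory C 0.327, Factory E 0.536, Factory F 0.105, Factory B 0.033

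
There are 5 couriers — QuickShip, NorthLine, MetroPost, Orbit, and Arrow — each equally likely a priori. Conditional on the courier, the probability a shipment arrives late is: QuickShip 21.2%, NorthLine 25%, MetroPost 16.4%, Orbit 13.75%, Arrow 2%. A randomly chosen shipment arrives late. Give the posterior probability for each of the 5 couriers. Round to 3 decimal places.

With a uniform prior (1/5 each), posterior ∝ likelihood:
  QuickShip: 0.212
  NorthLine: 0.25
  MetroPost: 0.164
  Orbit: 0.1375
  Arrow: 0.02
Total = 0.7835.
P(QuickShip | late) = 0.212/0.7835 ≈ 0.271
P(NorthLine | late) = 0.25/0.7835 ≈ 0.319
P(MetroPost | late) = 0.164/0.7835 ≈ 0.209
P(Orbit | late) = 0.1375/0.7835 ≈ 0.175
P(Arrow | late) = 0.02/0.7835 ≈ 0.026

QuickShip 0.271, NorthLine 0.319, MetroPost 0.209, Orbit 0.175, Arrow 0.026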